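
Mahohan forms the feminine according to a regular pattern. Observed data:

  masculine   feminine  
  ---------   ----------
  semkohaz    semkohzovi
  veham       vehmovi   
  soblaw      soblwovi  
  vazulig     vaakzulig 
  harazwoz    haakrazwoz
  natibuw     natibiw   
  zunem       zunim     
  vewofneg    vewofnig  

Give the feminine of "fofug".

fofig

"fofug" has last vowel 'u'. The one such stem in the data (natibuw → natibiw) changes the last vowel to 'i' (as do zunem, vewofneg), so the same rule applies.
So fofug → fofig.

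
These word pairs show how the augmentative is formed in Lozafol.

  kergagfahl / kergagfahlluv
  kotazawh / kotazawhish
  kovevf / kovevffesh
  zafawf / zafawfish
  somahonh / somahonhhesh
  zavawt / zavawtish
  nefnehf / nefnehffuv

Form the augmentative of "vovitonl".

nefnehf and zafawf both end in -f yet inflect differently (nefnehffuv, zafawfish), so the final letter is not what conditions the rule; the second-to-last letter is.
"vovitonl" has second-to-last letter 'n'. The one such stem in the data (somahonh → somahonhhesh) doubles the final consonant and adds -esh (as does kovevf), so the same rule applies.
The other patterns: stems whose second-to-last letter is 'h' double the final consonant and add -uv; stems whose second-to-last letter is 'w' add -ish.
So vovitonl → vovitonllesh.

vovitonllesh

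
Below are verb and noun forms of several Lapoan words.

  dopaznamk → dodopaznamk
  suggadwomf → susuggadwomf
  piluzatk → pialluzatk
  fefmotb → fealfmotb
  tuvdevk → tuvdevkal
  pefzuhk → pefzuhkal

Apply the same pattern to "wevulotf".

wealvulotf

dopaznamk and piluzatk both end in -k yet inflect differently (dodopaznamk, pialluzatk), so the final letter is not what conditions the rule; the second-to-last letter is.
"wevulotf" has second-to-last letter 't'. The stems whose second-to-last letter is 't' (piluzatk → pialluzatk, fefmotb → fealfmotb) insert -al- after the first vowel.
So wevulotf → wealvulotf.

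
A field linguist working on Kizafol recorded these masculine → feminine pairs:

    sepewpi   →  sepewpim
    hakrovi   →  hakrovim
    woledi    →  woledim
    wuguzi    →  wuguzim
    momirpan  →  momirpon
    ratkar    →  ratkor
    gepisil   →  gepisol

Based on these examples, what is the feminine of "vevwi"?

vevwim

"vevwi" ends in a vowel. The stems ending in a vowel (woledi → woledim, sepewpi → sepewpim, hakrovi → hakrovim) drop the final letter and add -im.
So vevwi → vevwim.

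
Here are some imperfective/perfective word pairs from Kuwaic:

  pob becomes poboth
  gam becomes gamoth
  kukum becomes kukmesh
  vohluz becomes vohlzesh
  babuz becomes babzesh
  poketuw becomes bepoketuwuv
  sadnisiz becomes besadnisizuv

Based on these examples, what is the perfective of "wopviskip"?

gam and kukum both end in -m yet inflect differently (gamoth, kukmesh), so the final letter is not what conditions the rule; the number of vowels is.
"wopviskip" has 3 vowels. The stems with 3 vowels (poketuw → bepoketuwuv, sadnisiz → besadnisizuv) add be- … -uv around the stem.
So wopviskip → bewopviskipuv.

bewopviskipuv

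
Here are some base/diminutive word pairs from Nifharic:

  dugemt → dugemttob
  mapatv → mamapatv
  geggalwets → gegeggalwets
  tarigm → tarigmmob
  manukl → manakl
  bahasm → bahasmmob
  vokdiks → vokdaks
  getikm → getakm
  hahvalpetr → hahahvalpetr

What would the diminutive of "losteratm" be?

"losteratm" has second-to-last letter 't'. The stems whose second-to-last letter is 't' (mapatv → mamapatv, hahvalpetr → hahahvalpetr, geggalwets → gegeggalwets) repeat the first consonant+vowel as a prefix.
The other patterns: stems whose second-to-last letter is 'k' change the last vowel to 'a'; stems whose second-to-last letter is 'g', 'm' or 's' double the final consonant and add -ob.
So losteratm → lolosteratm.

lolosteratm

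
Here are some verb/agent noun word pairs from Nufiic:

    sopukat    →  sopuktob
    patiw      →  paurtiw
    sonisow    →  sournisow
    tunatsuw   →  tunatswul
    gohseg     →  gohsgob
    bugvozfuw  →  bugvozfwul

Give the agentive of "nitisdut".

nitisdtul

"nitisdut" has last vowel 'u'. The stems whose last vowel is 'u' (bugvozfuw → bugvozfwul, tunatsuw → tunatswul) delete the last vowel and add -ul.
The other patterns: stems whose last vowel is 'a' or 'e' delete the last vowel and add -ob; stems whose last vowel is 'i' or 'o' insert -ur- after the first vowel.
So nitisdut → nitisdtul.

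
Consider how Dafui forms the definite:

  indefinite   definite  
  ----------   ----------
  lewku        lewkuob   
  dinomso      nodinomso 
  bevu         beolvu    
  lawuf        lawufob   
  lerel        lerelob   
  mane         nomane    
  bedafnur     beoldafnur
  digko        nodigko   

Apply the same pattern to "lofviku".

"lofviku" begins with l-. The stems beginning with l- (lerel → lerelob, lewku → lewkuob, lawuf → lawufob) add -ob.
The other patterns: stems beginning with b- insert -ol- after the first vowel; stems beginning with d- or m- add the prefix no-.
So lofviku → lofvikuob.

lofvikuob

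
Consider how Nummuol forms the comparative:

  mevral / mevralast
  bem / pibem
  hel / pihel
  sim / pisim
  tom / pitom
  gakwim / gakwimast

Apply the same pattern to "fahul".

fahulast

bem and gakwim both end in -m yet inflect differently (pibem, gakwimast), so the final letter is not what conditions the rule; the number of vowels is.
"fahul" has 2 vowels. The stems with 2 vowels (gakwim → gakwimast, mevral → mevralast) add -ast.
The other pattern: stems with 1 vowel add the prefix pi-.
So fahul → fahulast.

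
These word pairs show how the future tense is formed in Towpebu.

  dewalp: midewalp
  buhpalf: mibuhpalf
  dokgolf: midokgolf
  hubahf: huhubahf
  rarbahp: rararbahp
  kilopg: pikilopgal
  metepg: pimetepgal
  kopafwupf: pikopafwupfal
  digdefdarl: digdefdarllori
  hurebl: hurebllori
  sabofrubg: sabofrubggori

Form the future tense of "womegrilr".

buhpalf and hubahf both end in -f yet inflect differently (mibuhpalf, huhubahf), so the final letter is not what conditions the rule; the second-to-last letter is.
"womegrilr" has second-to-last letter 'l'. The stems whose second-to-last letter is 'l' (dewalp → midewalp, buhpalf → mibuhpalf, dokgolf → midokgolf) add the prefix mi-.
So womegrilr → miwomegrilr.

miwomegrilr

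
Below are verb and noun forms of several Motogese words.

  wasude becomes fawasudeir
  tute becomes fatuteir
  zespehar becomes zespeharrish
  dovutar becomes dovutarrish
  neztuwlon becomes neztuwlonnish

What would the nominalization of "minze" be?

"minze" ends in a vowel. The stems ending in a vowel (wasude → fawasudeir, tute → fatuteir) add fa- … -ir around the stem.
The other pattern: stems ending in a consonant double the final consonant and add -ish.
So minze → faminzeir.

faminzeir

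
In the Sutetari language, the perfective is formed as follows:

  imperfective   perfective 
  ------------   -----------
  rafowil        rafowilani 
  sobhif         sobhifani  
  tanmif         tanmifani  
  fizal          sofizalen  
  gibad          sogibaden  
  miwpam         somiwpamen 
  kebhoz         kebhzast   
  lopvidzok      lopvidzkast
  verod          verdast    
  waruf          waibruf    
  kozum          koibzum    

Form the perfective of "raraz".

rafowil and fizal both end in -l yet inflect differently (rafowilani, sofizalen), so the final letter is not what conditions the rule; the last vowel is.
"raraz" has last vowel 'a'. The stems whose last vowel is 'a' (fizal → sofizalen, gibad → sogibaden, miwpam → somiwpamen) add so- … -en around the stem.
So raraz → sorarazen.

sorarazen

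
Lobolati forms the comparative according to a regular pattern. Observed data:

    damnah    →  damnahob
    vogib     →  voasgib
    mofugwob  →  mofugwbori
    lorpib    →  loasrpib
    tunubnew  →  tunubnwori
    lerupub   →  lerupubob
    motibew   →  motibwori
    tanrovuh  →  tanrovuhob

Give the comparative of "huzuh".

"huzuh" has last vowel 'u'. The stems whose last vowel is 'u' (lerupub → lerupubob, tanrovuh → tanrovuhob) add -ob.
So huzuh → huzuhob.

huzuhob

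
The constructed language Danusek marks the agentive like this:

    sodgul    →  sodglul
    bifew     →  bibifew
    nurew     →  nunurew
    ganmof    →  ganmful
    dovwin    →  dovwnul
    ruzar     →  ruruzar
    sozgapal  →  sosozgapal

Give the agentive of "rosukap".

rorosukap

sozgapal and sodgul both end in -l yet inflect differently (sosozgapal, sodglul), so the final letter is not what conditions the rule; the last vowel is.
"rosukap" has last vowel 'a'. The stems whose last vowel is 'a' (ruzar → ruruzar, sozgapal → sosozgapal) repeat the first consonant+vowel as a prefix.
So rosukap → rorosukap.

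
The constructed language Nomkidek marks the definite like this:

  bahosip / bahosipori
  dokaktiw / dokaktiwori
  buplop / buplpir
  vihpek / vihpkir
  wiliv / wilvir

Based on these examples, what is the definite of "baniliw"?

baniliwori

bahosip and buplop both end in -p yet inflect differently (bahosipori, buplpir), so the final letter is not what conditions the rule; the number of vowels is.
"baniliw" has 3 vowels. The stems with 3 vowels (bahosip → bahosipori, dokaktiw → dokaktiwori) add -ori.
The other pattern: stems with 2 vowels delete the last vowel and add -ir.
So baniliw → baniliwori.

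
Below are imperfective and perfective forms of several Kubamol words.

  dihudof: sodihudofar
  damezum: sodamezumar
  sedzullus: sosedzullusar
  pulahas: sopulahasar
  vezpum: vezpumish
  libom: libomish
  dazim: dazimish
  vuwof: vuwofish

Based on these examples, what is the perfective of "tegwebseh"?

sotegwebsehar

"tegwebseh" has 3 vowels. The stems with 3 vowels (dihudof → sodihudofar, damezum → sodamezumar, sedzullus → sosedzullusar) add so- … -ar around the stem.
The other pattern: stems with 2 vowels add -ish.
So tegwebseh → sotegwebsehar.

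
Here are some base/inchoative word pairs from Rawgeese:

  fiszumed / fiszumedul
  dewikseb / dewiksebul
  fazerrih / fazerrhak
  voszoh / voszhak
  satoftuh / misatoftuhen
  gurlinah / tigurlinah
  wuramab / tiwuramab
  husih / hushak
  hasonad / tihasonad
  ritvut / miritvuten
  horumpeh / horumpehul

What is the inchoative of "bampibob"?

"bampibob" has last vowel 'o'. The one such stem in the data (voszoh → voszhak) deletes the last vowel and adds -ak (as do husih, fazerrih), so the same rule applies.
The other patterns: stems whose last vowel is 'a' add the prefix ti-; stems whose last vowel is 'e' add -ul; stems whose last vowel is 'u' add mi- … -en around the stem.
So bampibob → bampibbak.

bampibbak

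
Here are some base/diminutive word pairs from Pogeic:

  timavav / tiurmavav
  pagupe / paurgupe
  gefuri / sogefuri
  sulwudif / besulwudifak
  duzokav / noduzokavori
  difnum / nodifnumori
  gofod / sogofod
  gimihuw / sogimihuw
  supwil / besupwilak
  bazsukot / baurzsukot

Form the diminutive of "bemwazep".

beurmwazep

duzokav and timavav both end in -v yet inflect differently (noduzokavori, tiurmavav), so the final letter is not what conditions the rule; the first letter is.
"bemwazep" begins with b-. The one such stem in the data (bazsukot → baurzsukot) inserts -ur- after the first vowel (as do pagupe, timavav), so the same rule applies.
The other patterns: stems beginning with d- add no- … -ori around the stem; stems beginning with s- add be- … -ak around the stem; stems beginning with g- add the prefix so-.
So bemwazep → beurmwazep.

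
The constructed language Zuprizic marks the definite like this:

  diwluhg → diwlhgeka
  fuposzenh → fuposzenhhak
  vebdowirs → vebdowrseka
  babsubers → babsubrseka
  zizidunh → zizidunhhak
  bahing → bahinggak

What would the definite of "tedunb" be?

tedunbbak

bahing and diwluhg both end in -g yet inflect differently (bahinggak, diwlhgeka), so the final letter is not what conditions the rule; the second-to-last letter is.
"tedunb" has second-to-last letter 'n'. The stems whose second-to-last letter is 'n' (zizidunh → zizidunhhak, bahing → bahinggak, fuposzenh → fuposzenhhak) double the final consonant and add -ak.
The other pattern: stems whose second-to-last letter is 'h' or 'r' delete the last vowel and add -eka.
So tedunb → tedunbbak.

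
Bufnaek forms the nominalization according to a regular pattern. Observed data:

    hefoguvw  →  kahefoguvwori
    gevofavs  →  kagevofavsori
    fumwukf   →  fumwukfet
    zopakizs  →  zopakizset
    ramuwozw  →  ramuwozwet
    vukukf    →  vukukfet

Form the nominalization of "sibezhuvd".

"sibezhuvd" has second-to-last letter 'v'. The stems whose second-to-last letter is 'v' (hefoguvw → kahefoguvwori, gevofavs → kagevofavsori) add ka- … -ori around the stem.
The other pattern: stems whose second-to-last letter is 'k' or 'z' add -et.
So sibezhuvd → kasibezhuvdori.

kasibezhuvdori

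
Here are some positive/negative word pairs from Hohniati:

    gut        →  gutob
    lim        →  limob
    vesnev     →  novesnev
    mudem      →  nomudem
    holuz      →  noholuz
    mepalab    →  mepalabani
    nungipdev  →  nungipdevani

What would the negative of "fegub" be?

nofegub

"fegub" has 2 vowels. The stems with 2 vowels (vesnev → novesnev, mudem → nomudem, holuz → noholuz) add the prefix no-.
So fegub → nofegub.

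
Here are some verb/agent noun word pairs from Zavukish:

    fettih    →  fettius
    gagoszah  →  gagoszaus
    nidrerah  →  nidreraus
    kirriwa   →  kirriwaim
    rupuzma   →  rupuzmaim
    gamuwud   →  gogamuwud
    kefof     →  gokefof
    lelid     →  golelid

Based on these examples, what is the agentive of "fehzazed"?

"fehzazed" ends in -d. The stems ending in -d (gamuwud → gogamuwud, lelid → golelid) add the prefix go-.
So fehzazed → gofehzazed.

gofehzazed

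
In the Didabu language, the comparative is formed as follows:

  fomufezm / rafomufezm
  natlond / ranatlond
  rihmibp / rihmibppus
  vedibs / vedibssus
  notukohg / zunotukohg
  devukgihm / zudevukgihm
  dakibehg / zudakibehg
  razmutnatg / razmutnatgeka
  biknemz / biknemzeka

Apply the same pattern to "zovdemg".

fomufezm and devukgihm both end in -m yet inflect differently (rafomufezm, zudevukgihm), so the final letter is not what conditions the rule; the second-to-last letter is.
"zovdemg" has second-to-last letter 'm'. The one such stem in the data (biknemz → biknemzeka) adds -eka, so the same rule applies.
So zovdemg → zovdemgeka.

zovdemgeka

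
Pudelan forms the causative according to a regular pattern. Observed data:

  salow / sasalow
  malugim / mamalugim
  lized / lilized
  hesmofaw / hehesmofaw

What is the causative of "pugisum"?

Every pair shown (salow → sasalow, malugim → mamalugim, lized → lilized, …) follows the same rule: repeat the first consonant+vowel as a prefix.
So pugisum → pupugisum.

pupugisum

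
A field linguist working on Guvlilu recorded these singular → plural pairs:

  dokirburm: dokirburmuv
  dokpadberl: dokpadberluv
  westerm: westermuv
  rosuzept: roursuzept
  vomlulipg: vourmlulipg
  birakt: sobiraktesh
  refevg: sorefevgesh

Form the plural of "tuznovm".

"tuznovm" has second-to-last letter 'v'. The one such stem in the data (refevg → sorefevgesh) adds so- … -esh around the stem, so the same rule applies.
The other patterns: stems whose second-to-last letter is 'r' add -uv; stems whose second-to-last letter is 'p' insert -ur- after the first vowel.
So tuznovm → sotuznovmesh.

sotuznovmesh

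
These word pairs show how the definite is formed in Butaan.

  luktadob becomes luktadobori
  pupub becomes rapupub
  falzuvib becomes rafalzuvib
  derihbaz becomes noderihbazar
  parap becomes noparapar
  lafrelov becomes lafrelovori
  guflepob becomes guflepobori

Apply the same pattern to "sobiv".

"sobiv" has last vowel 'i'. The one such stem in the data (falzuvib → rafalzuvib) adds the prefix ra-, so the same rule applies.
So sobiv → rasobiv.

rasobiv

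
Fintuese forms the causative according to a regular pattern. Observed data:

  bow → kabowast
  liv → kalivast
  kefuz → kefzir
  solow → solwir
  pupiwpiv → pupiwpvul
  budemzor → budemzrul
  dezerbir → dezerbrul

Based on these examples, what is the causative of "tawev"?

tawvir

"tawev" has 2 vowels. The stems with 2 vowels (kefuz → kefzir, solow → solwir) delete the last vowel and add -ir.
The other patterns: stems with 1 vowel add ka- … -ast around the stem; stems with 3 vowels delete the last vowel and add -ul.
So tawev → tawvir.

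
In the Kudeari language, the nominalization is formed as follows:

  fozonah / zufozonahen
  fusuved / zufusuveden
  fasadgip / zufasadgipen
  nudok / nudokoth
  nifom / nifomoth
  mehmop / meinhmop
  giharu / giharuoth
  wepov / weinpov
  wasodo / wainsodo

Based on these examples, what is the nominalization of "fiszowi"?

"fiszowi" begins with f-. The stems beginning with f- (fusuved → zufusuveden, fasadgip → zufasadgipen, fozonah → zufozonahen) add zu- … -en around the stem.
The other patterns: stems beginning with m- or w- insert -in- after the first vowel; stems beginning with g- or n- add -oth.
So fiszowi → zufiszowien.

zufiszowien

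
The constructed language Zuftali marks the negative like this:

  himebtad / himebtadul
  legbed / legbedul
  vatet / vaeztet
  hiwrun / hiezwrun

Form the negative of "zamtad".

"zamtad" ends in -d. The stems ending in -d (himebtad → himebtadul, legbed → legbedul) add -ul.
The other pattern: stems ending in -n or -t insert -ez- after the first vowel.
So zamtad → zamtadul.

zamtadul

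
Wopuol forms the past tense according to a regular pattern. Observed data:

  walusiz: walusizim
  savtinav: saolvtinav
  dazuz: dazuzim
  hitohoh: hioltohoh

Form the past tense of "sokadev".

"sokadev" ends in -v. The one such stem in the data (savtinav → saolvtinav) inserts -ol- after the first vowel (as does hitohoh), so the same rule applies.
The other pattern: stems ending in -z add -im.
So sokadev → soolkadev.

soolkadev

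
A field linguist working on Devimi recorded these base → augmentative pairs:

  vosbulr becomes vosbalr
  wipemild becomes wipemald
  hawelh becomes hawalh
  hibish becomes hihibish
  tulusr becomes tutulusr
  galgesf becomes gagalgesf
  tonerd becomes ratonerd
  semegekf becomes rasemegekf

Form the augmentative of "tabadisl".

hawelh and hibish both end in -h yet inflect differently (hawalh, hihibish), so the final letter is not what conditions the rule; the second-to-last letter is.
"tabadisl" has second-to-last letter 's'. The stems whose second-to-last letter is 's' (hibish → hihibish, tulusr → tutulusr, galgesf → gagalgesf) repeat the first consonant+vowel as a prefix.
So tabadisl → tatabadisl.

tatabadisl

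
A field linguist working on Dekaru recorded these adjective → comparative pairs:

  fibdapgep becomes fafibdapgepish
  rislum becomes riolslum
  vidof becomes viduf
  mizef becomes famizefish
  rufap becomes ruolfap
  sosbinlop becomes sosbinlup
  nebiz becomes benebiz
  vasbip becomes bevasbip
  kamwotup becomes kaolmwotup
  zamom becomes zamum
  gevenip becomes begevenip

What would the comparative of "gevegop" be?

fibdapgep and vasbip both end in -p yet inflect differently (fafibdapgepish, bevasbip), so the final letter is not what conditions the rule; the last vowel is.
"gevegop" has last vowel 'o'. The stems whose last vowel is 'o' (zamom → zamum, sosbinlop → sosbinlup, vidof → viduf) change the last vowel to 'u'.
The other patterns: stems whose last vowel is 'e' add fa- … -ish around the stem; stems whose last vowel is 'i' add the prefix be-; stems whose last vowel is 'a' or 'u' insert -ol- after the first vowel.
So gevegop → gevegup.

gevegup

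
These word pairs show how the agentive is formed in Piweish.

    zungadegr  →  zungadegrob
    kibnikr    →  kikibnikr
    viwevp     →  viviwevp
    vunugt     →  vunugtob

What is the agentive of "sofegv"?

"sofegv" has second-to-last letter 'g'. The stems whose second-to-last letter is 'g' (vunugt → vunugtob, zungadegr → zungadegrob) add -ob.
So sofegv → sofegvob.

sofegvob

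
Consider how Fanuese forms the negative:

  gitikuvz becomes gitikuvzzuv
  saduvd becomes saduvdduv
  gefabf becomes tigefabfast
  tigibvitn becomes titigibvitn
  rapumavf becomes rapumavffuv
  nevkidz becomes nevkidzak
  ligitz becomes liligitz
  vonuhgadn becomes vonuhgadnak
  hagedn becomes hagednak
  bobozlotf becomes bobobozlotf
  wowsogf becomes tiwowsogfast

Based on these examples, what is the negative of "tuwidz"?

tuwidzak

nevkidz and gitikuvz both end in -z yet inflect differently (nevkidzak, gitikuvzzuv), so the final letter is not what conditions the rule; the second-to-last letter is.
"tuwidz" has second-to-last letter 'd'. The stems whose second-to-last letter is 'd' (vonuhgadn → vonuhgadnak, hagedn → hagednak, nevkidz → nevkidzak) add -ak.
So tuwidz → tuwidzak.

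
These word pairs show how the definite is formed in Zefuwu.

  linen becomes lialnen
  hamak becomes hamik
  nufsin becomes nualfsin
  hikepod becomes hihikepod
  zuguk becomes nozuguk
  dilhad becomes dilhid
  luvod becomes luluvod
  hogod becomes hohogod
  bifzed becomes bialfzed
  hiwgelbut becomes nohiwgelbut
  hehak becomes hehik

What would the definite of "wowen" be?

dilhad and hikepod both end in -d yet inflect differently (dilhid, hihikepod), so the final letter is not what conditions the rule; the last vowel is.
"wowen" has last vowel 'e'. The stems whose last vowel is 'e' (bifzed → bialfzed, linen → lialnen) insert -al- after the first vowel.
The other patterns: stems whose last vowel is 'a' change the last vowel to 'i'; stems whose last vowel is 'o' repeat the first consonant+vowel as a prefix; stems whose last vowel is 'u' add the prefix no-.
So wowen → woalwen.

woalwen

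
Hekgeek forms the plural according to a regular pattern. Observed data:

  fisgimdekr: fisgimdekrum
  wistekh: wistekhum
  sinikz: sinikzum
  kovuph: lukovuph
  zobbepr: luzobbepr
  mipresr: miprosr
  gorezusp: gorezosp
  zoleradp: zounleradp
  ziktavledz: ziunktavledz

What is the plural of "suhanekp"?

wistekh and kovuph both end in -h yet inflect differently (wistekhum, lukovuph), so the final letter is not what conditions the rule; the second-to-last letter is.
"suhanekp" has second-to-last letter 'k'. The stems whose second-to-last letter is 'k' (fisgimdekr → fisgimdekrum, wistekh → wistekhum, sinikz → sinikzum) add -um.
The other patterns: stems whose second-to-last letter is 'p' add the prefix lu-; stems whose second-to-last letter is 's' change the last vowel to 'o'; stems whose second-to-last letter is 'd' insert -un- after the first vowel.
So suhanekp → suhanekpum.

suhanekpum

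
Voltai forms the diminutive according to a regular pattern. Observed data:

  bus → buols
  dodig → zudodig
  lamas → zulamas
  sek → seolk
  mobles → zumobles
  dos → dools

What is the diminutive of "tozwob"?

zutozwob

mobles and bus both end in -s yet inflect differently (zumobles, buols), so the final letter is not what conditions the rule; the number of vowels is.
"tozwob" has 2 vowels. The stems with 2 vowels (mobles → zumobles, lamas → zulamas, dodig → zudodig) add the prefix zu-.
The other pattern: stems with 1 vowel insert -ol- after the first vowel.
So tozwob → zutozwob.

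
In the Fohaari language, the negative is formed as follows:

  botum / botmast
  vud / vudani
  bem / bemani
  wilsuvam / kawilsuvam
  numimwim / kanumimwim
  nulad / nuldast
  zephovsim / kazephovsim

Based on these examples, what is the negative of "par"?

vud and nulad both end in -d yet inflect differently (vudani, nuldast), so the final letter is not what conditions the rule; the number of vowels is.
"par" has 1 vowel. The stems with 1 vowel (bem → bemani, vud → vudani) add -ani.
The other patterns: stems with 2 vowels delete the last vowel and add -ast; stems with 3 vowels add the prefix ka-.
So par → parani.

parani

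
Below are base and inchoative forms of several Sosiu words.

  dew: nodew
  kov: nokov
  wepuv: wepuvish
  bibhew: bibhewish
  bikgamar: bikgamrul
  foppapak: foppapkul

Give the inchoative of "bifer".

biferish

kov and wepuv both end in -v yet inflect differently (nokov, wepuvish), so the final letter is not what conditions the rule; the number of vowels is.
"bifer" has 2 vowels. The stems with 2 vowels (wepuv → wepuvish, bibhew → bibhewish) add -ish.
So bifer → biferish.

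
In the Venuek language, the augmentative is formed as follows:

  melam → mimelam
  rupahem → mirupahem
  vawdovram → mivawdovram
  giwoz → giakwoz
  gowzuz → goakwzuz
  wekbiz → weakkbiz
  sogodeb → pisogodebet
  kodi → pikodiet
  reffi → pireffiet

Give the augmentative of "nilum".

rupahem and sogodeb both have last vowel 'e' yet inflect differently (mirupahem, pisogodebet), so the last vowel is not what conditions the rule; the final letter is.
"nilum" ends in -m. The stems ending in -m (melam → mimelam, rupahem → mirupahem, vawdovram → mivawdovram) add the prefix mi-.
The other patterns: stems ending in -z insert -ak- after the first vowel; stems ending in -b or -i add pi- … -et around the stem.
So nilum → minilum.

minilum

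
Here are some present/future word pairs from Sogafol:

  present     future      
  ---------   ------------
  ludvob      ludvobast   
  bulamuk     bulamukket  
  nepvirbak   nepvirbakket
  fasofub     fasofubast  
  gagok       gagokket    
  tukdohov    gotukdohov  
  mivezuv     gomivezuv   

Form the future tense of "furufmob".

furufmobast

ludvob and gagok both have last vowel 'o' yet inflect differently (ludvobast, gagokket), so the last vowel is not what conditions the rule; the final letter is.
"furufmob" ends in -b. The stems ending in -b (fasofub → fasofubast, ludvob → ludvobast) add -ast.
The other patterns: stems ending in -k double the final consonant and add -et; stems ending in -v add the prefix go-.
So furufmob → furufmobast.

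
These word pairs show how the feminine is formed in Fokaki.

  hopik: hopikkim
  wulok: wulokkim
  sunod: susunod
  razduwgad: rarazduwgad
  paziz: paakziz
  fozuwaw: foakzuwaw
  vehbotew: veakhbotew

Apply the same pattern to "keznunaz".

keakznunaz

"keznunaz" ends in -z. The one such stem in the data (paziz → paakziz) inserts -ak- after the first vowel (as do fozuwaw, vehbotew), so the same rule applies.
The other patterns: stems ending in -k double the final consonant and add -im; stems ending in -d repeat the first consonant+vowel as a prefix.
So keznunaz → keakznunaz.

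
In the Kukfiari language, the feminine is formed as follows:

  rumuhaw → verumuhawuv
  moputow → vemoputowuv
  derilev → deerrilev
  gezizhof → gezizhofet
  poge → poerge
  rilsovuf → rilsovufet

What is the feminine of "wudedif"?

wudedifet

gezizhof and moputow both have last vowel 'o' yet inflect differently (gezizhofet, vemoputowuv), so the last vowel is not what conditions the rule; the final letter is.
"wudedif" ends in -f. The stems ending in -f (rilsovuf → rilsovufet, gezizhof → gezizhofet) add -et.
So wudedif → wudedifet.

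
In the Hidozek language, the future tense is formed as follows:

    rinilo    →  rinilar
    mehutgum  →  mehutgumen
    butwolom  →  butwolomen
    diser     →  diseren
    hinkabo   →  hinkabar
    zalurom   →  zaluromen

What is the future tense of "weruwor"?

weruworen

zalurom and hinkabo both have last vowel 'o' yet inflect differently (zaluromen, hinkabar), so the last vowel is not what conditions the rule; whether the stem ends in a vowel or a consonant is.
"weruwor" ends in a consonant. The stems ending in a consonant (zalurom → zaluromen, mehutgum → mehutgumen, butwolom → butwolomen) add -en.
The other pattern: stems ending in a vowel drop the final letter and add -ar.
So weruwor → weruworen.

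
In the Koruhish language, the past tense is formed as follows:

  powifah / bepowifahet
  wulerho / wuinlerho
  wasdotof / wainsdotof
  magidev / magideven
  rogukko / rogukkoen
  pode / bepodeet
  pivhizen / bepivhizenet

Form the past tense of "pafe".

wulerho and rogukko both end in -o yet inflect differently (wuinlerho, rogukkoen), so the final letter is not what conditions the rule; the first letter is.
"pafe" begins with p-. The stems beginning with p- (pode → bepodeet, pivhizen → bepivhizenet, powifah → bepowifahet) add be- … -et around the stem.
So pafe → bepafeet.

bepafeet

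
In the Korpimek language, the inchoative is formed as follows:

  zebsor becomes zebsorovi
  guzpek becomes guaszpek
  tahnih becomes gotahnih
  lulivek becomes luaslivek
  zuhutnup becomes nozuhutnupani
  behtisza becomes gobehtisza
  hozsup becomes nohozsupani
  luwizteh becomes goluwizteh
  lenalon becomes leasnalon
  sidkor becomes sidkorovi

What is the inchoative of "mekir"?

mekirovi

"mekir" ends in -r. The stems ending in -r (zebsor → zebsorovi, sidkor → sidkorovi) add -ovi.
So mekir → mekirovi.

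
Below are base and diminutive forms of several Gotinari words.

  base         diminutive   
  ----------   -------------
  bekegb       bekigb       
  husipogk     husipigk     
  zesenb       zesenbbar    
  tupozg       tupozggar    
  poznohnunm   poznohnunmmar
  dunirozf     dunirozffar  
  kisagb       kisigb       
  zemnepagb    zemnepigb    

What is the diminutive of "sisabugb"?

kisagb and zesenb both end in -b yet inflect differently (kisigb, zesenbbar), so the final letter is not what conditions the rule; the second-to-last letter is.
"sisabugb" has second-to-last letter 'g'. The stems whose second-to-last letter is 'g' (kisagb → kisigb, zemnepagb → zemnepigb, husipogk → husipigk) change the last vowel to 'i'.
So sisabugb → sisabigb.

sisabigb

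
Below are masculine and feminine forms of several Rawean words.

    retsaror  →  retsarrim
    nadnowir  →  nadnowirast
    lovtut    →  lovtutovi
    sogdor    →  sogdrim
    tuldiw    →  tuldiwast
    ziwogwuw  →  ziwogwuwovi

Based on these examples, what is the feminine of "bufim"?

nadnowir and sogdor both end in -r yet inflect differently (nadnowirast, sogdrim), so the final letter is not what conditions the rule; the last vowel is.
"bufim" has last vowel 'i'. The stems whose last vowel is 'i' (tuldiw → tuldiwast, nadnowir → nadnowirast) add -ast.
The other patterns: stems whose last vowel is 'o' delete the last vowel and add -im; stems whose last vowel is 'u' add -ovi.
So bufim → bufimast.

bufimast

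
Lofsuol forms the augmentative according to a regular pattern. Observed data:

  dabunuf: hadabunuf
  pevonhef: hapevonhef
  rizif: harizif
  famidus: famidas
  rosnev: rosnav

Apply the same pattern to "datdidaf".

hadatdidaf

dabunuf and famidus both have last vowel 'u' yet inflect differently (hadabunuf, famidas), so the last vowel is not what conditions the rule; the final letter is.
"datdidaf" ends in -f. The stems ending in -f (dabunuf → hadabunuf, pevonhef → hapevonhef, rizif → harizif) add the prefix ha-.
The other pattern: stems ending in -s or -v change the last vowel to 'a'.
So datdidaf → hadatdidaf.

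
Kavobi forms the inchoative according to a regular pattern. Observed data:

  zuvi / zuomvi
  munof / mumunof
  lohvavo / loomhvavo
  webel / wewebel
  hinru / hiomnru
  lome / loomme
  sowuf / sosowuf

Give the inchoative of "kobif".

lohvavo and munof both have last vowel 'o' yet inflect differently (loomhvavo, mumunof), so the last vowel is not what conditions the rule; whether the stem ends in a vowel or a consonant is.
"kobif" ends in a consonant. The stems ending in a consonant (munof → mumunof, sowuf → sosowuf, webel → wewebel) repeat the first consonant+vowel as a prefix.
The other pattern: stems ending in a vowel insert -om- after the first vowel.
So kobif → kokobif.

kokobif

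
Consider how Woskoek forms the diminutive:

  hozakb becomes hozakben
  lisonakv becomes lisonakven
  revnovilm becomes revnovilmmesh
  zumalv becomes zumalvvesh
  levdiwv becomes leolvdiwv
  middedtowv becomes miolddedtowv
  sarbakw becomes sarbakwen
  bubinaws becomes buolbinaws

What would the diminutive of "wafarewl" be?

lisonakv and zumalv both end in -v yet inflect differently (lisonakven, zumalvvesh), so the final letter is not what conditions the rule; the second-to-last letter is.
"wafarewl" has second-to-last letter 'w'. The stems whose second-to-last letter is 'w' (middedtowv → miolddedtowv, bubinaws → buolbinaws, levdiwv → leolvdiwv) insert -ol- after the first vowel.
The other patterns: stems whose second-to-last letter is 'k' add -en; stems whose second-to-last letter is 'l' double the final consonant and add -esh.
So wafarewl → waolfarewl.

waolfarewl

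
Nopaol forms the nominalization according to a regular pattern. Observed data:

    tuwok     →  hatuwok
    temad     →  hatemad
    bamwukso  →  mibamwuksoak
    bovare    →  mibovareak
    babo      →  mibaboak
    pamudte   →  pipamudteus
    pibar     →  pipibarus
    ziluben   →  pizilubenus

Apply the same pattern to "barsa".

"barsa" begins with b-. The stems beginning with b- (bamwukso → mibamwuksoak, bovare → mibovareak, babo → mibaboak) add mi- … -ak around the stem.
The other patterns: stems beginning with t- add the prefix ha-; stems beginning with p- or z- add pi- … -us around the stem.
So barsa → mibarsaak.

mibarsaak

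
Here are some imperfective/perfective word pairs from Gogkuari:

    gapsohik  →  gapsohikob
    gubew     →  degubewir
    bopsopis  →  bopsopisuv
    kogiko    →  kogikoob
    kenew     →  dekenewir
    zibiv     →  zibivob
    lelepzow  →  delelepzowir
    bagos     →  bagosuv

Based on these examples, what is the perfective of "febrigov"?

febrigovob

"febrigov" ends in -v. The one such stem in the data (zibiv → zibivob) adds -ob, so the same rule applies.
So febrigov → febrigovob.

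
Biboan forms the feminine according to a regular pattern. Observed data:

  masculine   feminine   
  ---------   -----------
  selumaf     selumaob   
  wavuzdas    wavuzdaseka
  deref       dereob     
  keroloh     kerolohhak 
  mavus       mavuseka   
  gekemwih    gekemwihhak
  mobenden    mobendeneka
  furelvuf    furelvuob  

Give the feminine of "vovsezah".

vovsezahhak

furelvuf and mavus both have last vowel 'u' yet inflect differently (furelvuob, mavuseka), so the last vowel is not what conditions the rule; the final letter is.
"vovsezah" ends in -h. The stems ending in -h (gekemwih → gekemwihhak, keroloh → kerolohhak) double the final consonant and add -ak.
The other patterns: stems ending in -f drop the final letter and add -ob; stems ending in -n or -s add -eka.
So vovsezah → vovsezahhak.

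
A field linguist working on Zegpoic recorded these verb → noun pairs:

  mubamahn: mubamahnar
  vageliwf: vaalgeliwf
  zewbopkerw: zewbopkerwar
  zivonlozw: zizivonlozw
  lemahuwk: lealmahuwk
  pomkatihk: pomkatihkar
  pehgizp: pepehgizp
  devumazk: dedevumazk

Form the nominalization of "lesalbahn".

lesalbahnar

devumazk and lemahuwk both end in -k yet inflect differently (dedevumazk, lealmahuwk), so the final letter is not what conditions the rule; the second-to-last letter is.
"lesalbahn" has second-to-last letter 'h'. The stems whose second-to-last letter is 'h' (pomkatihk → pomkatihkar, mubamahn → mubamahnar) add -ar.
The other patterns: stems whose second-to-last letter is 'z' repeat the first consonant+vowel as a prefix; stems whose second-to-last letter is 'w' insert -al- after the first vowel.
So lesalbahn → lesalbahnar.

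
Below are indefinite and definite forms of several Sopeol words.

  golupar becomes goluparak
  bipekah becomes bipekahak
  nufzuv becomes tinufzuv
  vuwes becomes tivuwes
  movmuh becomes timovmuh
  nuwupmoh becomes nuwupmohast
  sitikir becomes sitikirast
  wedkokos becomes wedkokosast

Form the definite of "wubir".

wubirast

bipekah and movmuh both end in -h yet inflect differently (bipekahak, timovmuh), so the final letter is not what conditions the rule; the last vowel is.
"wubir" has last vowel 'i'. The one such stem in the data (sitikir → sitikirast) adds -ast, so the same rule applies.
The other patterns: stems whose last vowel is 'a' add -ak; stems whose last vowel is 'e' or 'u' add the prefix ti-.
So wubir → wubirast.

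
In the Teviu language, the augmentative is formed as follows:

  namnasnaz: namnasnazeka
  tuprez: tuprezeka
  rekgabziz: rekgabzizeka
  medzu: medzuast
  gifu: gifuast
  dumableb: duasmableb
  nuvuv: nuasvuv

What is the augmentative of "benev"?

tuprez and dumableb both have last vowel 'e' yet inflect differently (tuprezeka, duasmableb), so the last vowel is not what conditions the rule; the final letter is.
"benev" ends in -v. The one such stem in the data (nuvuv → nuasvuv) inserts -as- after the first vowel (as does dumableb), so the same rule applies.
The other patterns: stems ending in -z add -eka; stems ending in -u add -ast.
So benev → beasnev.

beasnev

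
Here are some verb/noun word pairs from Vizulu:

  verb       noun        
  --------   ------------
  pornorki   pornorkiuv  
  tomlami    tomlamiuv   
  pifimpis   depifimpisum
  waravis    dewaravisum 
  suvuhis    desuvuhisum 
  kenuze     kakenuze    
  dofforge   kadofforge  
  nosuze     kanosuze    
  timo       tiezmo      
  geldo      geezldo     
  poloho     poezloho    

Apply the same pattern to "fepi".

fepiuv

"fepi" ends in -i. The stems ending in -i (pornorki → pornorkiuv, tomlami → tomlamiuv) add -uv.
The other patterns: stems ending in -s add de- … -um around the stem; stems ending in -e add the prefix ka-; stems ending in -o insert -ez- after the first vowel.
So fepi → fepiuv.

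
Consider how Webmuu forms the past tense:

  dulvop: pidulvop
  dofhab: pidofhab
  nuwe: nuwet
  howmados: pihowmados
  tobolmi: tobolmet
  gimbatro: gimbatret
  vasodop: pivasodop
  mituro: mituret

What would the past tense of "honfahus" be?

pihonfahus

mituro and howmados both have last vowel 'o' yet inflect differently (mituret, pihowmados), so the last vowel is not what conditions the rule; whether the stem ends in a vowel or a consonant is.
"honfahus" ends in a consonant. The stems ending in a consonant (howmados → pihowmados, vasodop → pivasodop, dofhab → pidofhab) add the prefix pi-.
So honfahus → pihonfahus.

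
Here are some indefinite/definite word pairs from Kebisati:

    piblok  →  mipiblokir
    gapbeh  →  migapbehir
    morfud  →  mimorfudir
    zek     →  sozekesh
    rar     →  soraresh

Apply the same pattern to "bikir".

mibikirir

piblok and zek both end in -k yet inflect differently (mipiblokir, sozekesh), so the final letter is not what conditions the rule; the number of vowels is.
"bikir" has 2 vowels. The stems with 2 vowels (piblok → mipiblokir, gapbeh → migapbehir, morfud → mimorfudir) add mi- … -ir around the stem.
So bikir → mibikirir.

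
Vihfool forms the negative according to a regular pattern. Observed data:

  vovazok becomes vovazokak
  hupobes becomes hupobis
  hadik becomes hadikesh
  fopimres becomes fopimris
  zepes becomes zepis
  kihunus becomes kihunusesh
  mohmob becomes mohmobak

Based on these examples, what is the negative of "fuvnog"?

vovazok and hadik both end in -k yet inflect differently (vovazokak, hadikesh), so the final letter is not what conditions the rule; the last vowel is.
"fuvnog" has last vowel 'o'. The stems whose last vowel is 'o' (vovazok → vovazokak, mohmob → mohmobak) add -ak.
The other patterns: stems whose last vowel is 'e' change the last vowel to 'i'; stems whose last vowel is 'i' or 'u' add -esh.
So fuvnog → fuvnogak.

fuvnogak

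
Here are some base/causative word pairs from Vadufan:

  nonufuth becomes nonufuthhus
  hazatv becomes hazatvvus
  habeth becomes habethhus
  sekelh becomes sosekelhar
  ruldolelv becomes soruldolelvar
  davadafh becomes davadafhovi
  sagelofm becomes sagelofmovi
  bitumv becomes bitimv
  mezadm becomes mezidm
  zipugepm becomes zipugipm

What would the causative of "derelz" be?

soderelzar

nonufuth and sekelh both end in -h yet inflect differently (nonufuthhus, sosekelhar), so the final letter is not what conditions the rule; the second-to-last letter is.
"derelz" has second-to-last letter 'l'. The stems whose second-to-last letter is 'l' (sekelh → sosekelhar, ruldolelv → soruldolelvar) add so- … -ar around the stem.
The other patterns: stems whose second-to-last letter is 't' double the final consonant and add -us; stems whose second-to-last letter is 'f' add -ovi; stems whose second-to-last letter is 'd', 'm' or 'p' change the last vowel to 'i'.
So derelz → soderelzar.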